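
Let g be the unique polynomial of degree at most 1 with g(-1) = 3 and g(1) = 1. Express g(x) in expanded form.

g(x) = -x + 2

Using the Lagrange interpolation formula with nodes -1, 1:
  L_0(x) = (x - 1) / -2
  L_1(x) = (x + 1) / 2
Then g(x) = 3·L_0(x) + 1·L_1(x).
Expanding and collecting terms gives g(x) = -x + 2.
Check: g(1) = 1. ✓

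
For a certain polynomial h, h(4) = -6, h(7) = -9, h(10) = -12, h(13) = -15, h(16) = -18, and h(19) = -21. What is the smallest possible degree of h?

Forward differences of the values at t = 4, 7, 10, 13, 16, 19:
  h  : -6  -9  -12  -15  -18  -21
  Δ  : -3  -3  -3  -3  -3
  Δ^2: 0  0  0  0
  Δ^3: 0  0  0
  Δ^4: 0  0
  Δ^5: 0
The first differences are constant (-3) and nonzero, while all higher differences vanish, so the minimal degree is 1.

1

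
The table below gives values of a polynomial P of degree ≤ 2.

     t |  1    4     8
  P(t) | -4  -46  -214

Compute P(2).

Using the Lagrange interpolation formula with nodes 1, 4, 8:
  L_0(t) = (t - 4)(t - 8) / 21
  L_1(t) = (t - 1)(t - 8) / -12
  L_2(t) = (t - 1)(t - 4) / 28
Then P(t) = -4·L_0(t) - 46·L_1(t) - 214·L_2(t).
Expanding and collecting terms gives P(t) = -4t^2 + 6t - 6.
Evaluating at t = 2: P(2) = -10.

-10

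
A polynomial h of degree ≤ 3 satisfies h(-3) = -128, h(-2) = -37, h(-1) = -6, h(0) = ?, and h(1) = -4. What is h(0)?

-5

On equispaced nodes a degree-3 polynomial has vanishing fourth forward difference, so
  h(-3) - 4·h(-2) + 6·h(-1) - 4·h(0) + h(1) = 0.
Substituting the known values and solving for h(0):
  -4·h(0) = 20
  h(0) = -5.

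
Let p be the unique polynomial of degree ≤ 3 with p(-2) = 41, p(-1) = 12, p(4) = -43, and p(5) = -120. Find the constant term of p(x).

Write p(x) = ax^3 + bx^2 + cx + d. Substituting each data point gives a linear system:
  -8a + 4b - 2c + d = 41
  -a + b - c + d = 12
  64a + 16b + 4c + d = -43
  125a + 25b + 5c + d = -120
Solving the system yields a = -2, b = 5, c = 0, d = 5.
So p(x) = -2x³ + 5x² + 5.
The constant term is 5.

5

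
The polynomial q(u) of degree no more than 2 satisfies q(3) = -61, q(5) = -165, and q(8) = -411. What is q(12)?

Using the Lagrange interpolation formula with nodes 3, 5, 8:
  L_0(u) = (u - 5)(u - 8) / 10
  L_1(u) = (u - 3)(u - 8) / -6
  L_2(u) = (u - 3)(u - 5) / 15
Then q(u) = -61·L_0(u) - 165·L_1(u) - 411·L_2(u).
Expanding and collecting terms gives q(u) = -6u^2 - 4u + 5.
Evaluating at u = 12: q(12) = -907.

-907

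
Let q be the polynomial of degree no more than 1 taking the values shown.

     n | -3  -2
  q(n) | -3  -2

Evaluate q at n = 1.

1

Write q(n) = an + b. Substituting each data point gives a linear system:
  -3a + b = -3
  -2a + b = -2
Solving the system yields a = 1, b = 0.
So q(n) = n.
Then q(1) = 1.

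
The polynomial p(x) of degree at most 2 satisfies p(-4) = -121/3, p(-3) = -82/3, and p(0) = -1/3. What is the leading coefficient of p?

-1

Write p(x) = ax^2 + bx + c. Substituting each data point gives a linear system:
  16a - 4b + c = -121/3
  9a - 3b + c = -82/3
  c = -1/3
Solving the system yields a = -1, b = 6, c = -1/3.
So p(x) = -x^2 + 6x - 1/3.
The leading coefficient is -1.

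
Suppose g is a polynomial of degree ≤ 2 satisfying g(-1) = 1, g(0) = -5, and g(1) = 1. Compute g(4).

Forward differences of the values at u = -1, 0, 1:
  g  : 1  -5  1
  Δ  : -6  6
  Δ^2: 12
The second differences are constant, confirming degree 2.
Interpolating (Newton forward form) and evaluating at u = 4 gives g(4) = 91.

91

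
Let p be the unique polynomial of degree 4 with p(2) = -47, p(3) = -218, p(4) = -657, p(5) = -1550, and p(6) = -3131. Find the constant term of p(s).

Write p(s) = as^4 + bs^3 + cs^2 + ds + e. Substituting each data point gives a linear system:
  16a + 8b + 4c + 2d + e = -47
  81a + 27b + 9c + 3d + e = -218
  256a + 64b + 16c + 4d + e = -657
  625a + 125b + 25c + 5d + e = -1550
  1296a + 216b + 36c + 6d + e = -3131
Solving the system yields a = -2, b = -3, c = 3, d = 1, e = -5.
So p(s) = -2s⁴ - 3s³ + 3s² + s - 5.
The constant term is -5.

-5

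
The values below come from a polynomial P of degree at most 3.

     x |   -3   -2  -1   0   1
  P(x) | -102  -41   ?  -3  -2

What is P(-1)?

-12

The 4 known points determine the degree-3 polynomial uniquely.
Write P(x) = ax^3 + bx^2 + cx + d. Substituting each data point gives a linear system:
  -27a + 9b - 3c + d = -102
  -8a + 4b - 2c + d = -41
  d = -3
  a + b + c + d = -2
Solving the system yields a = 2, b = -4, c = 3, d = -3.
So P(x) = 2x^3 - 4x^2 + 3x - 3.
Then P(-1) = -12.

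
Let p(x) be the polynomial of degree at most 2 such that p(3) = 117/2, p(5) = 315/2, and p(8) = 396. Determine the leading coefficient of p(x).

6

Write p(x) = ax^2 + bx + c. Substituting each data point gives a linear system:
  9a + 3b + c = 117/2
  25a + 5b + c = 315/2
  64a + 8b + c = 396
Solving the system yields a = 6, b = 3/2, c = 0.
So p(x) = 6x^2 + (3/2)x.
The leading coefficient is 6.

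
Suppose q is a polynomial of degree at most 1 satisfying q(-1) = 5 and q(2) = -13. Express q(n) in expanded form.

Write q(n) = an + b. Substituting each data point gives a linear system:
  -a + b = 5
  2a + b = -13
Solving the system yields a = -6, b = -1.
So q(n) = -6n - 1.
Check: q(-1) = 5. ✓

q(n) = -6n - 1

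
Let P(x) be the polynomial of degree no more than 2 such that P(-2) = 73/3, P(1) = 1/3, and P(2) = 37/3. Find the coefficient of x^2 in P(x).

5

Write P(x) = ax^2 + bx + c. Substituting each data point gives a linear system:
  4a - 2b + c = 73/3
  a + b + c = 1/3
  4a + 2b + c = 37/3
Solving the system yields a = 5, b = -3, c = -5/3.
So P(x) = 5x^2 - 3x - 5/3.
The leading coefficient is 5.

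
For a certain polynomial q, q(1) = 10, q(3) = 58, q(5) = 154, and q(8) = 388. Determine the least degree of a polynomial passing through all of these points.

Divided differences on the nodes 1, 3, 5, 8:
  order 0: 10  58  154  388
  order 1: 24  48  78
  order 2: 6  6
  order 3: 0
The order-2 divided differences are all 6 (nonzero) and every higher order vanishes, so the data lies on a polynomial of degree exactly 2.

2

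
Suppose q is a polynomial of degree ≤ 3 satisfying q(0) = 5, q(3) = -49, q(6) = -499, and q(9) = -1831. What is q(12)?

-4531

Forward differences of the values at u = 0, 3, 6, 9:
  q  : 5  -49  -499  -1831
  Δ  : -54  -450  -1332
  Δ^2: -396  -882
  Δ^3: -486
The third differences are constant, confirming degree 3.
Interpolating (Newton forward form) and evaluating at u = 12 gives q(12) = -4531.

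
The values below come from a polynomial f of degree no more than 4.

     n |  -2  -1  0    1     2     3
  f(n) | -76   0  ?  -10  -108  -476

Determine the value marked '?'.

4

On equispaced nodes a degree-4 polynomial has vanishing fifth forward difference, so
  - f(-2) + 5·f(-1) - 10·f(0) + 10·f(1) - 5·f(2) + f(3) = 0.
Substituting the known values and solving for f(0):
  -10·f(0) = -40
  f(0) = 4.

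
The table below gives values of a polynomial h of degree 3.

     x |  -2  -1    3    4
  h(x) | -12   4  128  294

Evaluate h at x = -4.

-194

Using the Lagrange interpolation formula with nodes -2, -1, 3, 4:
  L_0(x) = (x + 1)(x - 3)(x - 4) / -30
  L_1(x) = (x + 2)(x - 3)(x - 4) / 20
  L_2(x) = (x + 2)(x + 1)(x - 4) / -20
  L_3(x) = (x + 2)(x + 1)(x - 3) / 30
Then h(x) = -12·L_0(x) + 4·L_1(x) + 128·L_2(x) + 294·L_3(x).
Expanding and collecting terms gives h(x) = 4x^3 + 3x^2 - 3x + 2.
Evaluating at x = -4: h(-4) = -194.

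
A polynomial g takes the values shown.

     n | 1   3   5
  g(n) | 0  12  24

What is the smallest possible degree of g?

1

Forward differences of the values at n = 1, 3, 5:
  g  : 0  12  24
  Δ  : 12  12
  Δ^2: 0
The first differences are constant (12) and nonzero, while all higher differences vanish, so the minimal degree is 1.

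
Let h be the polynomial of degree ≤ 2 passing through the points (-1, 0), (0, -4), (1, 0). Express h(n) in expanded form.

h(n) = 4n^2 - 4

Write h(n) = an^2 + bn + c. Substituting each data point gives a linear system:
  a - b + c = 0
  c = -4
  a + b + c = 0
Solving the system yields a = 4, b = 0, c = -4.
So h(n) = 4n^2 - 4.
Check: h(-1) = 0. ✓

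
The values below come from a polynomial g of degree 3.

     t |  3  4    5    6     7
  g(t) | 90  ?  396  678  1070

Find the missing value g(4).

On equispaced nodes a degree-3 polynomial has vanishing fourth forward difference, so
  g(3) - 4·g(4) + 6·g(5) - 4·g(6) + g(7) = 0.
Substituting the known values and solving for g(4):
  -4·g(4) = -824
  g(4) = 206.

206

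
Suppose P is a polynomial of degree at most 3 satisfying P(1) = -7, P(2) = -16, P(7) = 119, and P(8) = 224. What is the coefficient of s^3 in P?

1

Write P(s) = as^3 + bs^2 + cs + d. Substituting each data point gives a linear system:
  a + b + c + d = -7
  8a + 4b + 2c + d = -16
  343a + 49b + 7c + d = 119
  512a + 64b + 8c + d = 224
Solving the system yields a = 1, b = -4, c = -4, d = 0.
So P(s) = s^3 - 4s^2 - 4s.
The leading coefficient is 1.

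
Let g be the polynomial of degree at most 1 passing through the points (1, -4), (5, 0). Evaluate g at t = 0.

-5

Using the Lagrange interpolation formula with nodes 1, 5:
  L_0(t) = (t - 5) / -4
  L_1(t) = (t - 1) / 4
Then g(t) = -4·L_0(t) + 0·L_1(t).
Expanding and collecting terms gives g(t) = t - 5.
Evaluating at t = 0: g(0) = -5.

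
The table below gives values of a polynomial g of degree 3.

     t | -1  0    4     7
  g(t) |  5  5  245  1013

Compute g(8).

Using the Lagrange interpolation formula with nodes -1, 0, 4, 7:
  L_0(t) = t(t - 4)(t - 7) / -40
  L_1(t) = (t + 1)(t - 4)(t - 7) / 28
  L_2(t) = (t + 1)t(t - 7) / -60
  L_3(t) = (t + 1)t(t - 4) / 168
Then g(t) = 5·L_0(t) + 5·L_1(t) + 245·L_2(t) + 1013·L_3(t).
Expanding and collecting terms gives g(t) = 2t^3 + 6t^2 + 4t + 5.
Evaluating at t = 8: g(8) = 1445.

1445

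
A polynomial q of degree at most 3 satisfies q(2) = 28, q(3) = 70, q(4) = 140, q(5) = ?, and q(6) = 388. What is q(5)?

244

The 4 known points determine the degree-3 polynomial uniquely.
Write q(t) = at^3 + bt^2 + ct + d. Substituting each data point gives a linear system:
  8a + 4b + 2c + d = 28
  27a + 9b + 3c + d = 70
  64a + 16b + 4c + d = 140
  216a + 36b + 6c + d = 388
Solving the system yields a = 1, b = 5, c = -2, d = 4.
So q(t) = t^3 + 5t^2 - 2t + 4.
Then q(5) = 244.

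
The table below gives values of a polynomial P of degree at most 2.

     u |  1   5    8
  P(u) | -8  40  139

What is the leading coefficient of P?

Write P(u) = au^2 + bu + c. Substituting each data point gives a linear system:
  a + b + c = -8
  25a + 5b + c = 40
  64a + 8b + c = 139
Solving the system yields a = 3, b = -6, c = -5.
So P(u) = 3u^2 - 6u - 5.
The leading coefficient is 3.

3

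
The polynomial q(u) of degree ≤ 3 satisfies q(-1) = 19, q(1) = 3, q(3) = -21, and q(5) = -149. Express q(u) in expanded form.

Write q(u) = au^3 + bu^2 + cu + d. Substituting each data point gives a linear system:
  -a + b - c + d = 19
  a + b + c + d = 3
  27a + 9b + 3c + d = -21
  125a + 25b + 5c + d = -149
Solving the system yields a = -2, b = 5, c = -6, d = 6.
So q(u) = -2u^3 + 5u^2 - 6u + 6.
Check: q(-1) = 19. ✓

q(u) = -2u^3 + 5u^2 - 6u + 6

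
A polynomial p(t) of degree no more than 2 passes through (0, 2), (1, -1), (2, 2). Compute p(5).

47

Forward differences of the values at t = 0, 1, 2:
  p  : 2  -1  2
  Δ  : -3  3
  Δ^2: 6
The second differences are constant, confirming degree 2.
Interpolating (Newton forward form) and evaluating at t = 5 gives p(5) = 47.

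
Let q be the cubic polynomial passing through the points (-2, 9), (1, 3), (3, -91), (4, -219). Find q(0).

5

Using the Lagrange interpolation formula with nodes -2, 1, 3, 4:
  L_0(t) = (t - 1)(t - 3)(t - 4) / -90
  L_1(t) = (t + 2)(t - 3)(t - 4) / 18
  L_2(t) = (t + 2)(t - 1)(t - 4) / -10
  L_3(t) = (t + 2)(t - 1)(t - 3) / 18
Then q(t) = 9·L_0(t) + 3·L_1(t) - 91·L_2(t) - 219·L_3(t).
Expanding and collecting terms gives q(t) = -3t^3 - 3t^2 + 4t + 5.
Evaluating at t = 0: q(0) = 5.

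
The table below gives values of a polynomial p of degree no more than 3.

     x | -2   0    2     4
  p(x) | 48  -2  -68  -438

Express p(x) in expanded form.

Using the Lagrange interpolation formula with nodes -2, 0, 2, 4:
  L_0(x) = x(x - 2)(x - 4) / -48
  L_1(x) = (x + 2)(x - 2)(x - 4) / 16
  L_2(x) = (x + 2)x(x - 4) / -16
  L_3(x) = (x + 2)x(x - 2) / 48
Then p(x) = 48·L_0(x) - 2·L_1(x) - 68·L_2(x) - 438·L_3(x).
Expanding and collecting terms gives p(x) = -6x³ - 2x² - 5x - 2.
Check: p(-2) = 48. ✓

p(x) = -6x^3 - 2x^2 - 5x - 2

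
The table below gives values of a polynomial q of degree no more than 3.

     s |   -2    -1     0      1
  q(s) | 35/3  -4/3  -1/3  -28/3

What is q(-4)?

Using the Lagrange interpolation formula with nodes -2, -1, 0, 1:
  L_0(s) = (s + 1)s(s - 1) / -6
  L_1(s) = (s + 2)s(s - 1) / 2
  L_2(s) = (s + 2)(s + 1)(s - 1) / -2
  L_3(s) = (s + 2)(s + 1)s / 6
Then q(s) = 35/3·L_0(s) - 4/3·L_1(s) - 1/3·L_2(s) - 28/3·L_3(s).
Expanding and collecting terms gives q(s) = -4s^3 - 5s^2 - 1/3.
Evaluating at s = -4: q(-4) = 527/3.

527/3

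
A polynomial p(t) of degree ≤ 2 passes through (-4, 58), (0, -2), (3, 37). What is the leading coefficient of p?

4

Write p(t) = at^2 + bt + c. Substituting each data point gives a linear system:
  16a - 4b + c = 58
  c = -2
  9a + 3b + c = 37
Solving the system yields a = 4, b = 1, c = -2.
So p(t) = 4t^2 + t - 2.
The leading coefficient is 4.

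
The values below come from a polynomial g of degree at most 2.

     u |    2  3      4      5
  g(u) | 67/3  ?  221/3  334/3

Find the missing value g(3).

44

On equispaced nodes a degree-2 polynomial has vanishing third forward difference, so
  - g(2) + 3·g(3) - 3·g(4) + g(5) = 0.
Substituting the known values and solving for g(3):
  3·g(3) = 132
  g(3) = 44.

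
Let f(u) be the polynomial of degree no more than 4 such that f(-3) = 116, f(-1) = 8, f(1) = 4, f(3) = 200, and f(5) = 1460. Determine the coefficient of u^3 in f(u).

Write f(u) = au^4 + bu^3 + cu^2 + du + e. Substituting each data point gives a linear system:
  81a - 27b + 9c - 3d + e = 116
  a - b + c - d + e = 8
  a + b + c + d + e = 4
  81a + 27b + 9c + 3d + e = 200
  625a + 125b + 25c + 5d + e = 1460
Solving the system yields a = 2, b = 2, c = -1, d = -4, e = 5.
So f(u) = 2u⁴ + 2u³ - u² - 4u + 5.
The coefficient of u^3 is 2.

2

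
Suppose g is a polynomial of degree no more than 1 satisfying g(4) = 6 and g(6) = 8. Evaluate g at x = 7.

9

Using the Lagrange interpolation formula with nodes 4, 6:
  L_0(x) = (x - 6) / -2
  L_1(x) = (x - 4) / 2
Then g(x) = 6·L_0(x) + 8·L_1(x).
Expanding and collecting terms gives g(x) = x + 2.
Evaluating at x = 7: g(7) = 9.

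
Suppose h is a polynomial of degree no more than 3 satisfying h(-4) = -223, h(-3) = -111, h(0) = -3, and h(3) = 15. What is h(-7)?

Using the Lagrange interpolation formula with nodes -4, -3, 0, 3:
  L_0(x) = (x + 3)x(x - 3) / -28
  L_1(x) = (x + 4)x(x - 3) / 18
  L_2(x) = (x + 4)(x + 3)(x - 3) / -36
  L_3(x) = (x + 4)(x + 3)x / 126
Then h(x) = -223·L_0(x) - 111·L_1(x) - 3·L_2(x) + 15·L_3(x).
Expanding and collecting terms gives h(x) = 2x^3 - 5x^2 + 3x - 3.
Evaluating at x = -7: h(-7) = -955.

-955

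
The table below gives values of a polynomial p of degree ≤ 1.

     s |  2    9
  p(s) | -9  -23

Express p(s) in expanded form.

p(s) = -2s - 5

Write p(s) = as + b. Substituting each data point gives a linear system:
  2a + b = -9
  9a + b = -23
Solving the system yields a = -2, b = -5.
So p(s) = -2s - 5.
Check: p(9) = -23. ✓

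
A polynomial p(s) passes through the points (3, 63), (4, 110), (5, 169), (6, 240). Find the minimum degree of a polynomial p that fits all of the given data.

Forward differences of the values at s = 3, 4, 5, 6:
  p  : 63  110  169  240
  Δ  : 47  59  71
  Δ^2: 12  12
  Δ^3: 0
The second differences are constant (12) and nonzero, while all higher differences vanish, so the minimal degree is 2.

2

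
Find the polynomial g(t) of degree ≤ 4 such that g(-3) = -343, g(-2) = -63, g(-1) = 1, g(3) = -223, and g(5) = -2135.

Write g(t) = at^4 + bt^3 + ct^2 + dt + e. Substituting each data point gives a linear system:
  81a - 27b + 9c - 3d + e = -343
  16a - 8b + 4c - 2d + e = -63
  a - b + c - d + e = 1
  81a + 27b + 9c + 3d + e = -223
  625a + 125b + 25c + 5d + e = -2135
Solving the system yields a = -4, b = 2, c = 4, d = 2, e = 5.
So g(t) = -4t⁴ + 2t³ + 4t² + 2t + 5.
Check: g(-3) = -343. ✓

g(t) = -4t^4 + 2t^3 + 4t^2 + 2t + 5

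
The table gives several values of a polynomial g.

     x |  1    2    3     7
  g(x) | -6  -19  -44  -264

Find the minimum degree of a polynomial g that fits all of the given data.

Divided differences on the nodes 1, 2, 3, 7:
  order 0: -6  -19  -44  -264
  order 1: -13  -25  -55
  order 2: -6  -6
  order 3: 0
The order-2 divided differences are all -6 (nonzero) and every higher order vanishes, so the data lies on a polynomial of degree exactly 2.

2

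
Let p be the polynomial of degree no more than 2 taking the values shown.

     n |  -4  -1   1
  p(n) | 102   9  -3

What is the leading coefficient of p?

Write p(n) = an^2 + bn + c. Substituting each data point gives a linear system:
  16a - 4b + c = 102
  a - b + c = 9
  a + b + c = -3
Solving the system yields a = 5, b = -6, c = -2.
So p(n) = 5n^2 - 6n - 2.
The leading coefficient is 5.

5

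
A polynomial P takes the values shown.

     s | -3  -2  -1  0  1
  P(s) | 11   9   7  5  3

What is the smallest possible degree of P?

Forward differences of the values at s = -3, -2, -1, 0, 1:
  P  : 11  9  7  5  3
  Δ  : -2  -2  -2  -2
  Δ^2: 0  0  0
  Δ^3: 0  0
  Δ^4: 0
The first differences are constant (-2) and nonzero, while all higher differences vanish, so the minimal degree is 1.

1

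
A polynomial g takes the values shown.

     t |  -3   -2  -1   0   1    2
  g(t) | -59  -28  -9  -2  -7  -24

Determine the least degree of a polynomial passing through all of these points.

2

Forward differences of the values at t = -3, -2, -1, 0, 1, 2:
  g  : -59  -28  -9  -2  -7  -24
  Δ  : 31  19  7  -5  -17
  Δ^2: -12  -12  -12  -12
  Δ^3: 0  0  0
  Δ^4: 0  0
  Δ^5: 0
The second differences are constant (-12) and nonzero, while all higher differences vanish, so the minimal degree is 2.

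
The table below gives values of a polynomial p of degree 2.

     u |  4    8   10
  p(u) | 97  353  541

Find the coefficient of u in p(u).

4

Write p(u) = au^2 + bu + c. Substituting each data point gives a linear system:
  16a + 4b + c = 97
  64a + 8b + c = 353
  100a + 10b + c = 541
Solving the system yields a = 5, b = 4, c = 1.
So p(u) = 5u^2 + 4u + 1.
The coefficient of u is 4.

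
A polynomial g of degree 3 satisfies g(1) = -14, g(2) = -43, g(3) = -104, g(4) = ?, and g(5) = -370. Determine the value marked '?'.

-209

The 4 known points determine the degree-3 polynomial uniquely.
Write g(u) = au^3 + bu^2 + cu + d. Substituting each data point gives a linear system:
  a + b + c + d = -14
  8a + 4b + 2c + d = -43
  27a + 9b + 3c + d = -104
  125a + 25b + 5c + d = -370
Solving the system yields a = -2, b = -4, c = -3, d = -5.
So g(u) = -2u^3 - 4u^2 - 3u - 5.
Then g(4) = -209.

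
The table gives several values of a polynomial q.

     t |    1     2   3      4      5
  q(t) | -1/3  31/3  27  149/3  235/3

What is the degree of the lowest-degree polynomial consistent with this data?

Forward differences of the values at t = 1, 2, 3, 4, 5:
  q  : -1/3  31/3  27  149/3  235/3
  Δ  : 32/3  50/3  68/3  86/3
  Δ^2: 6  6  6
  Δ^3: 0  0
  Δ^4: 0
The second differences are constant (6) and nonzero, while all higher differences vanish, so the minimal degree is 2.

2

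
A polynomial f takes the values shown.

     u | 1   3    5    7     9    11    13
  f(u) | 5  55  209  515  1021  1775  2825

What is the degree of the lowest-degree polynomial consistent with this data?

3

Forward differences of the values at u = 1, 3, 5, 7, 9, 11, 13:
  f  : 5  55  209  515  1021  1775  2825
  Δ  : 50  154  306  506  754  1050
  Δ^2: 104  152  200  248  296
  Δ^3: 48  48  48  48
  Δ^4: 0  0  0
  Δ^5: 0  0
  Δ^6: 0
The third differences are constant (48) and nonzero, while all higher differences vanish, so the minimal degree is 3.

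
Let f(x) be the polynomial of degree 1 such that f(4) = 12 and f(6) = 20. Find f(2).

Write f(x) = ax + b. Substituting each data point gives a linear system:
  4a + b = 12
  6a + b = 20
Solving the system yields a = 4, b = -4.
So f(x) = 4x - 4.
Then f(2) = 4.

4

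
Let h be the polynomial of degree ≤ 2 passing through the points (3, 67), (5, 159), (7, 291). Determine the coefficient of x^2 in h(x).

Write h(x) = ax^2 + bx + c. Substituting each data point gives a linear system:
  9a + 3b + c = 67
  25a + 5b + c = 159
  49a + 7b + c = 291
Solving the system yields a = 5, b = 6, c = 4.
So h(x) = 5x^2 + 6x + 4.
The leading coefficient is 5.

5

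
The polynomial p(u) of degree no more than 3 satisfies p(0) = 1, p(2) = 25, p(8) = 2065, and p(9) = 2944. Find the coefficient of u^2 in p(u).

1

Write p(u) = au^3 + bu^2 + cu + d. Substituting each data point gives a linear system:
  d = 1
  8a + 4b + 2c + d = 25
  512a + 64b + 8c + d = 2065
  729a + 81b + 9c + d = 2944
Solving the system yields a = 4, b = 1, c = -6, d = 1.
So p(u) = 4u³ + u² - 6u + 1.
The coefficient of u^2 is 1.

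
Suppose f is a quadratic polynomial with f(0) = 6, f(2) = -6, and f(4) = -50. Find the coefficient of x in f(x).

2

Write f(x) = ax^2 + bx + c. Substituting each data point gives a linear system:
  c = 6
  4a + 2b + c = -6
  16a + 4b + c = -50
Solving the system yields a = -4, b = 2, c = 6.
So f(x) = -4x^2 + 2x + 6.
The coefficient of x is 2.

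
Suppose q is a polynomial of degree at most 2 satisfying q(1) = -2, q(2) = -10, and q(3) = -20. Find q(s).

Write q(s) = as^2 + bs + c. Substituting each data point gives a linear system:
  a + b + c = -2
  4a + 2b + c = -10
  9a + 3b + c = -20
Solving the system yields a = -1, b = -5, c = 4.
So q(s) = -s^2 - 5s + 4.
Check: q(3) = -20. ✓

q(s) = -s^2 - 5s + 4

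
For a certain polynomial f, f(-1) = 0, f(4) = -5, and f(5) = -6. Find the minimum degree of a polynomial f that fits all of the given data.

Divided differences on the nodes -1, 4, 5:
  order 0: 0  -5  -6
  order 1: -1  -1
  order 2: 0
The order-1 divided differences are all -1 (nonzero) and every higher order vanishes, so the data lies on a polynomial of degree exactly 1.

1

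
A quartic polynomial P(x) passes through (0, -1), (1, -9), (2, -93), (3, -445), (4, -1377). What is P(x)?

P(x) = -5x^4 - 2x^3 + 3x^2 - 4x - 1

Write P(x) = ax^4 + bx^3 + cx^2 + dx + e. Substituting each data point gives a linear system:
  e = -1
  a + b + c + d + e = -9
  16a + 8b + 4c + 2d + e = -93
  81a + 27b + 9c + 3d + e = -445
  256a + 64b + 16c + 4d + e = -1377
Solving the system yields a = -5, b = -2, c = 3, d = -4, e = -1.
So P(x) = -5x^4 - 2x^3 + 3x^2 - 4x - 1.
Check: P(1) = -9. ✓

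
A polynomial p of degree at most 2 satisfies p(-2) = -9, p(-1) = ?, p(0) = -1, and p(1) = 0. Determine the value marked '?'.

-4

On equispaced nodes a degree-2 polynomial has vanishing third forward difference, so
  - p(-2) + 3·p(-1) - 3·p(0) + p(1) = 0.
Substituting the known values and solving for p(-1):
  3·p(-1) = -12
  p(-1) = -4.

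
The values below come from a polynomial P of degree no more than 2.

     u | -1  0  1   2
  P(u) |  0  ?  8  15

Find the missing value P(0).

The 3 known points determine the degree-2 polynomial uniquely.
Write P(u) = au^2 + bu + c. Substituting each data point gives a linear system:
  a - b + c = 0
  a + b + c = 8
  4a + 2b + c = 15
Solving the system yields a = 1, b = 4, c = 3.
So P(u) = u² + 4u + 3.
Then P(0) = 3.

3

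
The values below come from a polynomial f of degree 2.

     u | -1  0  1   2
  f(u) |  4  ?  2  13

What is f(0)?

The 3 known points determine the degree-2 polynomial uniquely.
Write f(u) = au^2 + bu + c. Substituting each data point gives a linear system:
  a - b + c = 4
  a + b + c = 2
  4a + 2b + c = 13
Solving the system yields a = 4, b = -1, c = -1.
So f(u) = 4u² - u - 1.
Then f(0) = -1.

-1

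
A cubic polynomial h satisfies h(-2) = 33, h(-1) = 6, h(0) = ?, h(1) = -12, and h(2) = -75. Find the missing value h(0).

The 4 known points determine the degree-3 polynomial uniquely.
Write h(u) = au^3 + bu^2 + cu + d. Substituting each data point gives a linear system:
  -8a + 4b - 2c + d = 33
  -a + b - c + d = 6
  a + b + c + d = -12
  8a + 4b + 2c + d = -75
Solving the system yields a = -6, b = -6, c = -3, d = 3.
So h(u) = -6u³ - 6u² - 3u + 3.
Then h(0) = 3.

3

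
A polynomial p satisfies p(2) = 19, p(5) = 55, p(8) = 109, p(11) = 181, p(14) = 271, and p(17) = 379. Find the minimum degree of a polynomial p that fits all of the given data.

Forward differences of the values at u = 2, 5, 8, 11, 14, 17:
  p  : 19  55  109  181  271  379
  Δ  : 36  54  72  90  108
  Δ^2: 18  18  18  18
  Δ^3: 0  0  0
  Δ^4: 0  0
  Δ^5: 0
The second differences are constant (18) and nonzero, while all higher differences vanish, so the minimal degree is 2.

2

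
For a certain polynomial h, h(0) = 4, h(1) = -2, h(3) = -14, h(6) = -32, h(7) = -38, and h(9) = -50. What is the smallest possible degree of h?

Divided differences on the nodes 0, 1, 3, 6, 7, 9:
  order 0: 4  -2  -14  -32  -38  -50
  order 1: -6  -6  -6  -6  -6
  order 2: 0  0  0  0
  order 3: 0  0  0
  order 4: 0  0
  order 5: 0
The order-1 divided differences are all -6 (nonzero) and every higher order vanishes, so the data lies on a polynomial of degree exactly 1.

1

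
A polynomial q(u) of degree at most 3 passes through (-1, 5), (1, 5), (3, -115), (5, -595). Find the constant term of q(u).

5

Write q(u) = au^3 + bu^2 + cu + d. Substituting each data point gives a linear system:
  -a + b - c + d = 5
  a + b + c + d = 5
  27a + 9b + 3c + d = -115
  125a + 25b + 5c + d = -595
Solving the system yields a = -5, b = 0, c = 5, d = 5.
So q(u) = -5u^3 + 5u + 5.
The constant term is 5.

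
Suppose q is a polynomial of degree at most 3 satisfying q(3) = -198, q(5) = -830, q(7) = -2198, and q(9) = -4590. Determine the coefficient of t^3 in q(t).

Write q(t) = at^3 + bt^2 + ct + d. Substituting each data point gives a linear system:
  27a + 9b + 3c + d = -198
  125a + 25b + 5c + d = -830
  343a + 49b + 7c + d = -2198
  729a + 81b + 9c + d = -4590
Solving the system yields a = -6, b = -2, c = -6, d = 0.
So q(t) = -6t^3 - 2t^2 - 6t.
The leading coefficient is -6.

-6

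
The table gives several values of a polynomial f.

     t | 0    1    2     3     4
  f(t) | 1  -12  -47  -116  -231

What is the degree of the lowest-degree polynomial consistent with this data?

3

Forward differences of the values at t = 0, 1, 2, 3, 4:
  f  : 1  -12  -47  -116  -231
  Δ  : -13  -35  -69  -115
  Δ^2: -22  -34  -46
  Δ^3: -12  -12
  Δ^4: 0
The third differences are constant (-12) and nonzero, while all higher differences vanish, so the minimal degree is 3.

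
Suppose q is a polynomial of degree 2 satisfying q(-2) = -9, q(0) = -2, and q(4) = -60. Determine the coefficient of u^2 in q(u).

Write q(u) = au^2 + bu + c. Substituting each data point gives a linear system:
  4a - 2b + c = -9
  c = -2
  16a + 4b + c = -60
Solving the system yields a = -3, b = -5/2, c = -2.
So q(u) = -3u^2 - (5/2)u - 2.
The leading coefficient is -3.

-3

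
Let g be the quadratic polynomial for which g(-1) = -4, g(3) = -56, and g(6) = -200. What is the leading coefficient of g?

-5

Write g(n) = an^2 + bn + c. Substituting each data point gives a linear system:
  a - b + c = -4
  9a + 3b + c = -56
  36a + 6b + c = -200
Solving the system yields a = -5, b = -3, c = -2.
So g(n) = -5n^2 - 3n - 2.
The leading coefficient is -5.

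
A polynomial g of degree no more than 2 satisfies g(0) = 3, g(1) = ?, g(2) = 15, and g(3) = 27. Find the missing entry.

The 3 known points determine the degree-2 polynomial uniquely.
Write g(s) = as^2 + bs + c. Substituting each data point gives a linear system:
  c = 3
  4a + 2b + c = 15
  9a + 3b + c = 27
Solving the system yields a = 2, b = 2, c = 3.
So g(s) = 2s² + 2s + 3.
Then g(1) = 7.

7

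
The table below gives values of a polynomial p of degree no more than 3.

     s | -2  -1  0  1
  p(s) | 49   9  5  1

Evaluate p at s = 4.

-371

Forward differences of the values at s = -2, -1, 0, 1:
  p  : 49  9  5  1
  Δ  : -40  -4  -4
  Δ^2: 36  0
  Δ^3: -36
The third differences are constant, confirming degree 3.
Interpolating (Newton forward form) and evaluating at s = 4 gives p(4) = -371.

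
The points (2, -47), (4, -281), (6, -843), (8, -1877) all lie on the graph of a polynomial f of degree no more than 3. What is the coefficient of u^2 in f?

-5

Write f(u) = au^3 + bu^2 + cu + d. Substituting each data point gives a linear system:
  8a + 4b + 2c + d = -47
  64a + 16b + 4c + d = -281
  216a + 36b + 6c + d = -843
  512a + 64b + 8c + d = -1877
Solving the system yields a = -3, b = -5, c = -3, d = 3.
So f(u) = -3u^3 - 5u^2 - 3u + 3.
The coefficient of u^2 is -5.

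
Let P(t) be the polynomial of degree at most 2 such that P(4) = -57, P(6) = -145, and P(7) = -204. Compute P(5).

Using the Lagrange interpolation formula with nodes 4, 6, 7:
  L_0(t) = (t - 6)(t - 7) / 6
  L_1(t) = (t - 4)(t - 7) / -2
  L_2(t) = (t - 4)(t - 6) / 3
Then P(t) = -57·L_0(t) - 145·L_1(t) - 204·L_2(t).
Expanding and collecting terms gives P(t) = -5t^2 + 6t - 1.
Evaluating at t = 5: P(5) = -96.

-96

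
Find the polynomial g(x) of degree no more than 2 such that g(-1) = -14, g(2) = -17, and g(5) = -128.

Write g(x) = ax^2 + bx + c. Substituting each data point gives a linear system:
  a - b + c = -14
  4a + 2b + c = -17
  25a + 5b + c = -128
Solving the system yields a = -6, b = 5, c = -3.
So g(x) = -6x² + 5x - 3.
Check: g(-1) = -14. ✓

g(x) = -6x^2 + 5x - 3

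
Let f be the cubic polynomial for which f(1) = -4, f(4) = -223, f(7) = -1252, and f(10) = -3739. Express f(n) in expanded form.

Write f(n) = an^3 + bn^2 + cn + d. Substituting each data point gives a linear system:
  a + b + c + d = -4
  64a + 16b + 4c + d = -223
  343a + 49b + 7c + d = -1252
  1000a + 100b + 10c + d = -3739
Solving the system yields a = -4, b = 3, c = -4, d = 1.
So f(n) = -4n^3 + 3n^2 - 4n + 1.
Check: f(4) = -223. ✓

f(n) = -4n^3 + 3n^2 - 4n + 1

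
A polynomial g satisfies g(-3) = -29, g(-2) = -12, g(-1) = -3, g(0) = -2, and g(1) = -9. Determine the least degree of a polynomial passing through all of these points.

Forward differences of the values at t = -3, -2, -1, 0, 1:
  g  : -29  -12  -3  -2  -9
  Δ  : 17  9  1  -7
  Δ^2: -8  -8  -8
  Δ^3: 0  0
  Δ^4: 0
The second differences are constant (-8) and nonzero, while all higher differences vanish, so the minimal degree is 2.

2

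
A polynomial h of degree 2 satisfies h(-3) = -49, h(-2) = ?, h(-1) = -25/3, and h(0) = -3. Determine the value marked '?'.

-71/3

The 3 known points determine the degree-2 polynomial uniquely.
Write h(u) = au^2 + bu + c. Substituting each data point gives a linear system:
  9a - 3b + c = -49
  a - b + c = -25/3
  c = -3
Solving the system yields a = -5, b = 1/3, c = -3.
So h(u) = -5u^2 + (1/3)u - 3.
Then h(-2) = -71/3.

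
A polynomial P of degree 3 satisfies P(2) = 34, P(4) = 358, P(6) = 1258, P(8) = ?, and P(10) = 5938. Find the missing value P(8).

The 4 known points determine the degree-3 polynomial uniquely.
Write P(x) = ax^3 + bx^2 + cx + d. Substituting each data point gives a linear system:
  8a + 4b + 2c + d = 34
  64a + 16b + 4c + d = 358
  216a + 36b + 6c + d = 1258
  1000a + 100b + 10c + d = 5938
Solving the system yields a = 6, b = 0, c = -6, d = -2.
So P(x) = 6x^3 - 6x - 2.
Then P(8) = 3022.

3022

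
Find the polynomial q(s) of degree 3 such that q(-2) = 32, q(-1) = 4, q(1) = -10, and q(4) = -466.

q(s) = -6s^3 - 5s^2 - s + 2

Using the Lagrange interpolation formula with nodes -2, -1, 1, 4:
  L_0(s) = (s + 1)(s - 1)(s - 4) / -18
  L_1(s) = (s + 2)(s - 1)(s - 4) / 10
  L_2(s) = (s + 2)(s + 1)(s - 4) / -18
  L_3(s) = (s + 2)(s + 1)(s - 1) / 90
Then q(s) = 32·L_0(s) + 4·L_1(s) - 10·L_2(s) - 466·L_3(s).
Expanding and collecting terms gives q(s) = -6s^3 - 5s^2 - s + 2.
Check: q(4) = -466. ✓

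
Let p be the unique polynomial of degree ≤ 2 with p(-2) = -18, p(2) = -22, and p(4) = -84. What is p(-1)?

Using the Lagrange interpolation formula with nodes -2, 2, 4:
  L_0(t) = (t - 2)(t - 4) / 24
  L_1(t) = (t + 2)(t - 4) / -8
  L_2(t) = (t + 2)(t - 2) / 12
Then p(t) = -18·L_0(t) - 22·L_1(t) - 84·L_2(t).
Expanding and collecting terms gives p(t) = -5t^2 - t.
Evaluating at t = -1: p(-1) = -4.

-4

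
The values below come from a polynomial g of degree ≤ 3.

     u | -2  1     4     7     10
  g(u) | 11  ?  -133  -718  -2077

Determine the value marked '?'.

The 4 known points determine the degree-3 polynomial uniquely.
Write g(u) = au^3 + bu^2 + cu + d. Substituting each data point gives a linear system:
  -8a + 4b - 2c + d = 11
  64a + 16b + 4c + d = -133
  343a + 49b + 7c + d = -718
  1000a + 100b + 10c + d = -2077
Solving the system yields a = -2, b = -1, c = 2, d = 3.
So g(u) = -2u^3 - u^2 + 2u + 3.
Then g(1) = 2.

2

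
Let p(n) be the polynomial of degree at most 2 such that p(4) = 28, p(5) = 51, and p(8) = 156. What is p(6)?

80

Using the Lagrange interpolation formula with nodes 4, 5, 8:
  L_0(n) = (n - 5)(n - 8) / 4
  L_1(n) = (n - 4)(n - 8) / -3
  L_2(n) = (n - 4)(n - 5) / 12
Then p(n) = 28·L_0(n) + 51·L_1(n) + 156·L_2(n).
Expanding and collecting terms gives p(n) = 3n^2 - 4n - 4.
Evaluating at n = 6: p(6) = 80.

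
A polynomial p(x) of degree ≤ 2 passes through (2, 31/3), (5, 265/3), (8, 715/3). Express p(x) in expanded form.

Write p(x) = ax^2 + bx + c. Substituting each data point gives a linear system:
  4a + 2b + c = 31/3
  25a + 5b + c = 265/3
  64a + 8b + c = 715/3
Solving the system yields a = 4, b = -2, c = -5/3.
So p(x) = 4x^2 - 2x - 5/3.
Check: p(8) = 715/3. ✓

p(x) = 4x^2 - 2x - 5/3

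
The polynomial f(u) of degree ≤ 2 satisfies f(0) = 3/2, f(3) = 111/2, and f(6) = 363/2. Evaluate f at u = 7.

Write f(u) = au^2 + bu + c. Substituting each data point gives a linear system:
  c = 3/2
  9a + 3b + c = 111/2
  36a + 6b + c = 363/2
Solving the system yields a = 4, b = 6, c = 3/2.
So f(u) = 4u^2 + 6u + 3/2.
Then f(7) = 479/2.

479/2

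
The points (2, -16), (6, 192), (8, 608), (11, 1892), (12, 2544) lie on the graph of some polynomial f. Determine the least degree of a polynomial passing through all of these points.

Divided differences on the nodes 2, 6, 8, 11, 12:
  order 0: -16  192  608  1892  2544
  order 1: 52  208  428  652
  order 2: 26  44  56
  order 3: 2  2
  order 4: 0
The order-3 divided differences are all 2 (nonzero) and every higher order vanishes, so the data lies on a polynomial of degree exactly 3.

3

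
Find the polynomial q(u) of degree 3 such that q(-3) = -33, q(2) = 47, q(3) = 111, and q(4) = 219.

q(u) = 2u^3 + 4u^2 + 6u + 3

Write q(u) = au^3 + bu^2 + cu + d. Substituting each data point gives a linear system:
  -27a + 9b - 3c + d = -33
  8a + 4b + 2c + d = 47
  27a + 9b + 3c + d = 111
  64a + 16b + 4c + d = 219
Solving the system yields a = 2, b = 4, c = 6, d = 3.
So q(u) = 2u^3 + 4u^2 + 6u + 3.
Check: q(2) = 47. ✓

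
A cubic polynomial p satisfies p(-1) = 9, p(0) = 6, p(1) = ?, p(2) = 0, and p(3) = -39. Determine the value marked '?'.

On equispaced nodes a degree-3 polynomial has vanishing fourth forward difference, so
  p(-1) - 4·p(0) + 6·p(1) - 4·p(2) + p(3) = 0.
Substituting the known values and solving for p(1):
  6·p(1) = 54
  p(1) = 9.

9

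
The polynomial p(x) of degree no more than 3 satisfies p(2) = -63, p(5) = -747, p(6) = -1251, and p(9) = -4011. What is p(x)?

p(x) = -5x^3 - 4x^2 - 5x + 3

Using the Lagrange interpolation formula with nodes 2, 5, 6, 9:
  L_0(x) = (x - 5)(x - 6)(x - 9) / -84
  L_1(x) = (x - 2)(x - 6)(x - 9) / 12
  L_2(x) = (x - 2)(x - 5)(x - 9) / -12
  L_3(x) = (x - 2)(x - 5)(x - 6) / 84
Then p(x) = -63·L_0(x) - 747·L_1(x) - 1251·L_2(x) - 4011·L_3(x).
Expanding and collecting terms gives p(x) = -5x³ - 4x² - 5x + 3.
Check: p(5) = -747. ✓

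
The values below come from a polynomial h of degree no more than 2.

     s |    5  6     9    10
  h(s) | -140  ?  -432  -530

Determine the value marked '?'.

The 3 known points determine the degree-2 polynomial uniquely.
Write h(s) = as^2 + bs + c. Substituting each data point gives a linear system:
  25a + 5b + c = -140
  81a + 9b + c = -432
  100a + 10b + c = -530
Solving the system yields a = -5, b = -3, c = 0.
So h(s) = -5s^2 - 3s.
Then h(6) = -198.

-198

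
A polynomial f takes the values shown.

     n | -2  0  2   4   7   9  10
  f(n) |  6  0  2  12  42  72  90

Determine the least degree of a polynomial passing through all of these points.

2

Divided differences on the nodes -2, 0, 2, 4, 7, 9, 10:
  order 0: 6  0  2  12  42  72  90
  order 1: -3  1  5  10  15  18
  order 2: 1  1  1  1  1
  order 3: 0  0  0  0
  order 4: 0  0  0
  order 5: 0  0
  order 6: 0
The order-2 divided differences are all 1 (nonzero) and every higher order vanishes, so the data lies on a polynomial of degree exactly 2.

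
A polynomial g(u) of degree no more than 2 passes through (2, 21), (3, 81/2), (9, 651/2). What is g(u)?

Using the Lagrange interpolation formula with nodes 2, 3, 9:
  L_0(u) = (u - 3)(u - 9) / 7
  L_1(u) = (u - 2)(u - 9) / -6
  L_2(u) = (u - 2)(u - 3) / 42
Then g(u) = 21·L_0(u) + 81/2·L_1(u) + 651/2·L_2(u).
Expanding and collecting terms gives g(u) = 4u^2 - (1/2)u + 6.
Check: g(2) = 21. ✓

g(u) = 4u^2 - (1/2)u + 6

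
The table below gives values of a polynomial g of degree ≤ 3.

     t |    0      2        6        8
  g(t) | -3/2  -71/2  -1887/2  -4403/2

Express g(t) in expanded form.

g(t) = -4t^3 - 3t^2 + 5t - 3/2

Using the Lagrange interpolation formula with nodes 0, 2, 6, 8:
  L_0(t) = (t - 2)(t - 6)(t - 8) / -96
  L_1(t) = t(t - 6)(t - 8) / 48
  L_2(t) = t(t - 2)(t - 8) / -48
  L_3(t) = t(t - 2)(t - 6) / 96
Then g(t) = -3/2·L_0(t) - 71/2·L_1(t) - 1887/2·L_2(t) - 4403/2·L_3(t).
Expanding and collecting terms gives g(t) = -4t^3 - 3t^2 + 5t - 3/2.
Check: g(8) = -4403/2. ✓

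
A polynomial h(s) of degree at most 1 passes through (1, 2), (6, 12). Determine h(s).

Write h(s) = as + b. Substituting each data point gives a linear system:
  a + b = 2
  6a + b = 12
Solving the system yields a = 2, b = 0.
So h(s) = 2s.
Check: h(6) = 12. ✓

h(s) = 2s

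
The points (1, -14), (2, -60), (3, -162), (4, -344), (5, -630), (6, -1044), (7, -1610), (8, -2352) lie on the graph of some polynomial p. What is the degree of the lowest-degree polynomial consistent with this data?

Forward differences of the values at t = 1, 2, 3, 4, 5, 6, 7, 8:
  p  : -14  -60  -162  -344  -630  -1044  -1610  -2352
  Δ  : -46  -102  -182  -286  -414  -566  -742
  Δ^2: -56  -80  -104  -128  -152  -176
  Δ^3: -24  -24  -24  -24  -24
  Δ^4: 0  0  0  0
  Δ^5: 0  0  0
  Δ^6: 0  0
  Δ^7: 0
The third differences are constant (-24) and nonzero, while all higher differences vanish, so the minimal degree is 3.

3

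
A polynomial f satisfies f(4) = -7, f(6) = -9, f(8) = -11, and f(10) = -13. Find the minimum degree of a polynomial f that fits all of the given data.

1

Forward differences of the values at x = 4, 6, 8, 10:
  f  : -7  -9  -11  -13
  Δ  : -2  -2  -2
  Δ^2: 0  0
  Δ^3: 0
The first differences are constant (-2) and nonzero, while all higher differences vanish, so the minimal degree is 1.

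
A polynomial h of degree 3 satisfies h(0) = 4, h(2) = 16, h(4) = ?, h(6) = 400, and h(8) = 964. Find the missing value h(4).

On equispaced nodes a degree-3 polynomial has vanishing fourth forward difference, so
  h(0) - 4·h(2) + 6·h(4) - 4·h(6) + h(8) = 0.
Substituting the known values and solving for h(4):
  6·h(4) = 696
  h(4) = 116.

116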